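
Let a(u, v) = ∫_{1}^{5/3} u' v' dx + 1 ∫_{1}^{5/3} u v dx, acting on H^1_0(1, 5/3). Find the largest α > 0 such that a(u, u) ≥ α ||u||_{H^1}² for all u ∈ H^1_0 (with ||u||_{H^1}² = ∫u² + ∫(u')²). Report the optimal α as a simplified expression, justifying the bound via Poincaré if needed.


α = 1

Coercivity of a(·,·) on H^1_0(1, 5/3) means a(u, u) ≥ α ||u||_{H^1}² for every u ∈ H^1_0.
The interval has length L = 2/3, and Poincaré/coercivity depend only on L. Here a(u, u) = ∫(u')² + (1)·∫u².
Here c = 1 ≥ 1, so a(u,u) = ∫(u')² + c∫u² ≥ ∫(u')² + ∫u² = ||u||_{H^1}², i.e. α = 1 works. No larger α is possible: a(u,u) ≥ α||u||_{H^1}² means (1−α)∫(u')² ≥ (α−c)∫u², and for the modes u_n = sin(nπ(x−x₀)/L) (x₀ the left endpoint) one has ∫u_n²/∫(u_n')² = (L/(nπ))² → 0, so a(u_n,u_n)/||u_n||_{H^1}² → 1. Hence the optimal constant is α = 1.
Therefore α = 1.


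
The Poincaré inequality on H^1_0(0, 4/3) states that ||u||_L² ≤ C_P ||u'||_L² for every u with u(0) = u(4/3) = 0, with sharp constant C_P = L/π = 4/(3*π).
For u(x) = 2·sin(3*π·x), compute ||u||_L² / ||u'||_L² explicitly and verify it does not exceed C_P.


||u||_L² / ||u'||_L² = 1/(3*π) < C_P = 4/(3*π).

u(x) = 2·sin(3*π·x), so u'(x) = 6*π*cos(3*π*x).
Writing u(x) = A·sin(kπx/L) with A = 2 and k = 4, use ∫_0^L sin²(kπx/L) dx = L/2 and ∫_0^L cos²(kπx/L) dx = L/2.
u² = 4·sin²(3*π·x) and (u')² = 36*π^2·cos²(3*π·x), and each of sin², cos² integrates to L/2 = 2/3 over (0, 4/3).
∫_0^4/3 u² dx = 8/3, so ||u||_L² = 2*sqrt(6)/3.
∫_0^4/3 (u')² dx = 24*π^2, so ||u'||_L² = 2*sqrt(6)*π.
Ratio ||u||_L² / ||u'||_L² = 1/(3*π).
Sharp Poincaré constant on H^1_0(0, 4/3) is C_P = L/π = 4/(3*π), achieved by sin(3*π/4·x).
This is the k = 4 harmonic; the ratio L/(kπ) is strictly less than C_P = L/π, consistent with the sharp inequality ||u||_L² ≤ C_P ||u'||_L².


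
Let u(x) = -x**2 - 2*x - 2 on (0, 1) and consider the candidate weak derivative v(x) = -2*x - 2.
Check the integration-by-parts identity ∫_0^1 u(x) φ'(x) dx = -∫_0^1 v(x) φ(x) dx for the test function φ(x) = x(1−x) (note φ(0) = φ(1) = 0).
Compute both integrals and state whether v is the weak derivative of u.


LHS = 1/2, RHS = 1/2. Yes, v = u' weakly.

u(x) = -x**2 - 2*x - 2, classical derivative u'(x) = -2*x - 2.
φ(x) = x(1−x), so φ'(x) = 1 - 2*x.
Note φ(0) = φ(1) = 0, so the boundary term u·φ vanishes.
LHS = ∫_0^1 u(x) φ'(x) dx = ∫_0^1 (2*x^3 + 3*x^2 + 2*x - 2) dx. Term by term:
  ∫_0^1 2*x^3 dx = 1/2;  ∫_0^1 3*x^2 dx = 1;  ∫_0^1 2*x dx = 1;
  ∫_0^1 -2 dx = -2.
Sum: 1/2 + 1 + 1 − 2 = 1/2.
So LHS = 1/2.
∫_0^1 v(x) φ(x) dx = ∫_0^1 (2*x^3 - 2*x) dx. Term by term:
  ∫_0^1 2*x^3 dx = 1/2;  ∫_0^1 -2*x dx = -1.
Sum: 1/2 − 1 = -1/2.
So RHS = -∫_0^1 v(x) φ(x) dx = 1/2.
LHS = RHS, so the identity holds for this test φ.
Moreover u is smooth here and v(x) = u'(x) = -2*x - 2 pointwise, so the identity holds for every test function. Hence v is the weak derivative of u.


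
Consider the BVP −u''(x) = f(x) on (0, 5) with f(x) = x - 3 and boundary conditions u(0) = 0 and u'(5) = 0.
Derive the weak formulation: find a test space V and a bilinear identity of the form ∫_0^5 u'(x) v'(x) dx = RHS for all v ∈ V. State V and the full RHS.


V = {v ∈ H^1(0, 5) : v(0) = 0} (test functions vanish at x = 0 where u is specified); weak form: ∫_0^5 u'v' dx = ∫_0^5 (x - 3) v dx for all v ∈ V.

Multiply both sides by a test function v and integrate from 0 to 5:
  ∫_0^5 −u''(x) v(x) dx = ∫_0^5 f(x) v(x) dx.
Integrate the LHS by parts once:
  ∫_0^5 −u'' v dx = −[u'(x) v(x)]_0^5 + ∫_0^5 u'(x) v'(x) dx.
Thus ∫_0^5 u'(x) v'(x) dx = ∫_0^5 f(x) v(x) dx + [u'(x) v(x)]_0^5.
Choose V so that boundary terms are either known or forced to vanish.
Mixed BC: u(0) = 0 (Dirichlet) and u'(5) = 0 (Neumann). Define V = {v ∈ H^1(0, 5) : v(0) = 0}. Then [u' v]_0^5 = u'(5)·v(5) − u'(0)·0 = 0.
Weak formulation: find u (satisfying any essential BC) such that ∫_0^5 u'(x) v'(x) dx = ∫_0^5 f v dx for all v ∈ V (Dirichlet at 0 absorbed into V; the Neumann datum at x = 5 is zero, so no boundary term remains).
Substituting f(x) = x - 3, the right-hand side is ∫_0^5 (x - 3) v dx.


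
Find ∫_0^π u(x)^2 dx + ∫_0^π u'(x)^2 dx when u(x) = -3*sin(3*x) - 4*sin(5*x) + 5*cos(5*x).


||u||_{H^1(0,π)}^2 = 578*π

u'(x) = -25*sin(5*x) - 9*cos(3*x) - 20*cos(5*x).
Expand u² and (u')² and integrate term by term on (0, π), using: for integers n ≥ 1, ∫_0^π sin²(nx) dx = ∫_0^π cos²(nx) dx = π/2; for n ≠ n', ∫_0^π sin(nx)sin(n'x) dx = ∫_0^π cos(nx)cos(n'x) dx = 0; and by product-to-sum, ∫_0^π sin(nx)cos(n'x) dx = ½∫_0^π [sin((n+n')x) + sin((n−n')x)] dx, which is 0 when n+n' is even and 2n/(n²−n'²) when n+n' is odd (it need not vanish on (0, π)).
  u² squared terms: (-4)²·∫sin(5x)² dx = 16·π/2 = 8*π;  (-3)²·∫sin(3x)² dx = 9·π/2 = 9*π/2;  (5)²·∫cos(5x)² dx = 25·π/2 = 25*π/2.
  u² cross terms: 2·(-4)·(-3)·∫sin(5x)·sin(3x) dx = 24·(0) = 0;  2·(-4)·(5)·∫sin(5x)·cos(5x) dx = -40·(0) = 0;  2·(-3)·(5)·∫sin(3x)·cos(5x) dx = -30·(0) = 0.
  So ∫_0^π u² dx = 8*π + 9*π/2 + 25*π/2 + 0 + 0 + 0 = 25*π.
  (u')² squared terms: (-25)²·∫sin(5x)² dx = 625·π/2 = 625*π/2;  (-20)²·∫cos(5x)² dx = 400·π/2 = 200*π;  (-9)²·∫cos(3x)² dx = 81·π/2 = 81*π/2.
  (u')² cross terms: 2·(-25)·(-20)·∫sin(5x)·cos(5x) dx = 1000·(0) = 0;  2·(-25)·(-9)·∫sin(5x)·cos(3x) dx = 450·(0) = 0;  2·(-20)·(-9)·∫cos(5x)·cos(3x) dx = 360·(0) = 0.
  So ∫_0^π (u')² dx = 625*π/2 + 200*π + 81*π/2 + 0 + 0 + 0 = 553*π.
||u||_{H^1}^2 = (25*π) + (553*π) = 578*π.


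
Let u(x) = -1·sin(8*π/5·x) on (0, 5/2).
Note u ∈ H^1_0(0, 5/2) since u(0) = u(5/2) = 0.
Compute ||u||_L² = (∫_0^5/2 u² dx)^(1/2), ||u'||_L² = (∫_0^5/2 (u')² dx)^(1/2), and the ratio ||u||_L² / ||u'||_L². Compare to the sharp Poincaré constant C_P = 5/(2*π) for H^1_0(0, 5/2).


||u||_L² / ||u'||_L² = 5/(8*π) < C_P = 5/(2*π).

u(x) = -1·sin(8*π/5·x), so u'(x) = -8*π*cos(8*π*x/5)/5.
Writing u(x) = A·sin(kπx/L) with A = -1 and k = 4, use ∫_0^L sin²(kπx/L) dx = L/2 and ∫_0^L cos²(kπx/L) dx = L/2.
u² = 1·sin²(8*π/5·x) and (u')² = 64*π^2/25·cos²(8*π/5·x), and each of sin², cos² integrates to L/2 = 5/4 over (0, 5/2).
∫_0^5/2 u² dx = 5/4, so ||u||_L² = sqrt(5)/2.
∫_0^5/2 (u')² dx = 16*π^2/5, so ||u'||_L² = 4*sqrt(5)*π/5.
Ratio ||u||_L² / ||u'||_L² = 5/(8*π).
Sharp Poincaré constant on H^1_0(0, 5/2) is C_P = L/π = 5/(2*π), achieved by sin(2*π/5·x).
This is the k = 4 harmonic; the ratio L/(kπ) is strictly less than C_P = L/π, consistent with the sharp inequality ||u||_L² ≤ C_P ||u'||_L².


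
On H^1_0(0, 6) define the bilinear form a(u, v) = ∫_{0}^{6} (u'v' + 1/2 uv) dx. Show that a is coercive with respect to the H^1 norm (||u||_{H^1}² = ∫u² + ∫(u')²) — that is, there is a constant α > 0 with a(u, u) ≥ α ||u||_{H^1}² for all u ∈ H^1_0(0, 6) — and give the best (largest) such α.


α = (π^2 + 18)/(π^2 + 36)

Coercivity of a(·,·) on H^1_0(0, 6) means a(u, u) ≥ α ||u||_{H^1}² for every u ∈ H^1_0.
The interval has length L = 6, and Poincaré/coercivity depend only on L. Here a(u, u) = ∫(u')² + (1/2)·∫u².
Here 0 < c = 1/2 < 1. The condition a(u,u) ≥ α||u||_{H^1}² reads (1−α)∫(u')² ≥ (α−c)∫u². Any admissible α is ≤ 1 (rapidly oscillating u have ∫u²/∫(u')² → 0), and α = 1 would force 0 ≥ (1−c)∫u², impossible since c < 1; so 1−α > 0. By the sharp Poincaré inequality on H^1_0 of an interval of length L, ∫(u')² ≥ (π/L)²∫u² with equality for the first sine mode sin(π(x−x₀)/L) (x₀ the left endpoint), so the inequality holds for all u iff (1−α)(π/L)² ≥ α − c, i.e. α ≤ ((π/L)² + c)/((π/L)² + 1) = (1 + c(L/π)²)/(1 + (L/π)²). With (π/L)² = π^2/36 and c = 1/2, the largest admissible constant is α = ((π/L)² + c)/((π/L)² + 1).
Simplifying, α = (π^2 + 18)/(π^2 + 36).


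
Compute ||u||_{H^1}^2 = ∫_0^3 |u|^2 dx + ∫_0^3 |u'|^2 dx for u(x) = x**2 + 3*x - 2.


||u||_{H^1}^2 = 2901/10

The H^1 norm (squared) on an interval (0, L) is
  ||u||_{H^1}^2 = ∫_0^L u(x)^2 dx + ∫_0^L u'(x)^2 dx.
Compute u'(x) = 2*x + 3.
Then u(x)^2 = x**4 + 6*x**3 + 5*x**2 - 12*x + 4 and u'(x)^2 = 4*x**2 + 12*x + 9.
Integrate each monomial from 0 to 3 using ∫_0^3 c·x^n dx = c·3^(n+1)/(n+1):
  ∫_0^3 u(x)^2 dx = ∫_0^3 (x^4 + 6*x^3 + 5*x^2 - 12*x + 4) dx. Term by term:
    ∫_0^3 x^4 dx = 243/5;  ∫_0^3 6*x^3 dx = 243/2;  ∫_0^3 5*x^2 dx = 45;
    ∫_0^3 -12*x dx = -54;  ∫_0^3 4 dx = 12.
  Sum: 243/5 + 243/2 + 45 − 54 + 12 = 1731/10.
  ∫_0^3 u'(x)^2 dx = ∫_0^3 (4*x^2 + 12*x + 9) dx. Term by term:
    ∫_0^3 4*x^2 dx = 36;  ∫_0^3 12*x dx = 54;  ∫_0^3 9 dx = 27.
  Sum: 36 + 54 + 27 = 117.
Adding: ||u||_{H^1}^2 = 1731/10 + 117 = 2901/10.


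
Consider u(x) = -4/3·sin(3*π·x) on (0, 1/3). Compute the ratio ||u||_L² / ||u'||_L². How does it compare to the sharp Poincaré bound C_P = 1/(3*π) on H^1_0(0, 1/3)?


||u||_L² / ||u'||_L² = 1/(3*π) = C_P.

u(x) = -4/3·sin(3*π·x), so u'(x) = -4*π*cos(3*π*x).
Writing u(x) = A·sin(kπx/L) with A = -4/3 and k = 1, use ∫_0^L sin²(kπx/L) dx = L/2 and ∫_0^L cos²(kπx/L) dx = L/2.
u² = 16/9·sin²(3*π·x) and (u')² = 16*π^2·cos²(3*π·x), and each of sin², cos² integrates to L/2 = 1/6 over (0, 1/3).
∫_0^1/3 u² dx = 8/27, so ||u||_L² = 2*sqrt(6)/9.
∫_0^1/3 (u')² dx = 8*π^2/3, so ||u'||_L² = 2*sqrt(6)*π/3.
Ratio ||u||_L² / ||u'||_L² = 1/(3*π).
Sharp Poincaré constant on H^1_0(0, 1/3) is C_P = L/π = 1/(3*π), achieved by sin(3*π·x).
This is the k = 1 eigenfunction (up to amplitude), so the ratio equals the sharp Poincaré constant exactly.


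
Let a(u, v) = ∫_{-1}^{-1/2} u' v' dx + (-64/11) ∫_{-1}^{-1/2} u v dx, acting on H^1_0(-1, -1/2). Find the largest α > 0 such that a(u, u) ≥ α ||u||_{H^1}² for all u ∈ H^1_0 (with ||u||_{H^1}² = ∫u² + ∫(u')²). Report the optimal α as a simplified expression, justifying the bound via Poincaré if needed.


α = 4*(-16 + 11*π^2)/(11*(1 + 4*π^2))

Coercivity of a(·,·) on H^1_0(-1, -1/2) means a(u, u) ≥ α ||u||_{H^1}² for every u ∈ H^1_0.
The interval has length L = 1/2, and Poincaré/coercivity depend only on L. Here a(u, u) = ∫(u')² + (-64/11)·∫u².
Here c = -64/11 < 0 with |c| < (π/L)² = 4*π^2, so coercivity still holds. The condition a(u,u) ≥ α||u||_{H^1}² reads (1−α)∫(u')² ≥ (α−c)∫u². Any admissible α is ≤ 1 (rapidly oscillating u have ∫u²/∫(u')² → 0), and α = 1 would force 0 ≥ (1−c)∫u², impossible since c < 1; so 1−α > 0. By the sharp Poincaré inequality on H^1_0 of an interval of length L, ∫(u')² ≥ (π/L)²∫u² with equality for the first sine mode sin(π(x−x₀)/L) (x₀ the left endpoint), so the inequality holds for all u iff (1−α)(π/L)² ≥ α − c, i.e. α ≤ ((π/L)² + c)/((π/L)² + 1) = (1 + c(L/π)²)/(1 + (L/π)²). (Direct route, valid since c ≤ 0: Poincaré gives c∫u² ≥ c(L/π)²∫(u')², so a(u,u) ≥ (1 + c(L/π)²)∫(u')², while ||u||_{H^1}² ≤ (1 + (L/π)²)∫(u')²; dividing yields the same α.) With (π/L)² = 4*π^2 and c = -64/11, the largest admissible constant is α = ((π/L)² + c)/((π/L)² + 1).
Simplifying, α = 4*(-16 + 11*π^2)/(11*(1 + 4*π^2)).


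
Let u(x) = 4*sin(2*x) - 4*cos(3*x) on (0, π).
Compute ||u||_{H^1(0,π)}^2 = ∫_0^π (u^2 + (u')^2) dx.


||u||_{H^1(0,π)}^2 = 256 + 120*π

u'(x) = 12*sin(3*x) + 8*cos(2*x).
Expand u² and (u')² and integrate term by term on (0, π), using: for integers n ≥ 1, ∫_0^π sin²(nx) dx = ∫_0^π cos²(nx) dx = π/2; for n ≠ n', ∫_0^π sin(nx)sin(n'x) dx = ∫_0^π cos(nx)cos(n'x) dx = 0; and by product-to-sum, ∫_0^π sin(nx)cos(n'x) dx = ½∫_0^π [sin((n+n')x) + sin((n−n')x)] dx, which is 0 when n+n' is even and 2n/(n²−n'²) when n+n' is odd (it need not vanish on (0, π)).
  u² squared terms: (-4)²·∫cos(3x)² dx = 16·π/2 = 8*π;  (4)²·∫sin(2x)² dx = 16·π/2 = 8*π.
  u² cross terms: 2·(-4)·(4)·∫cos(3x)·sin(2x) dx = -32·(-4/5) = 128/5.
  So ∫_0^π u² dx = 8*π + 8*π + 128/5 = 128/5 + 16*π.
  (u')² squared terms: (8)²·∫cos(2x)² dx = 64·π/2 = 32*π;  (12)²·∫sin(3x)² dx = 144·π/2 = 72*π.
  (u')² cross terms: 2·(8)·(12)·∫cos(2x)·sin(3x) dx = 192·(6/5) = 1152/5.
  So ∫_0^π (u')² dx = 32*π + 72*π + 1152/5 = 1152/5 + 104*π.
||u||_{H^1}^2 = (128/5 + 16*π) + (1152/5 + 104*π) = 256 + 120*π.


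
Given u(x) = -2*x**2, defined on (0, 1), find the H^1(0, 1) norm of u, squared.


||u||_{H^1}^2 = 92/15

The H^1 norm (squared) on an interval (0, L) is
  ||u||_{H^1}^2 = ∫_0^L u(x)^2 dx + ∫_0^L u'(x)^2 dx.
Compute u'(x) = -4*x.
Then u(x)^2 = 4*x**4 and u'(x)^2 = 16*x**2.
Integrate each monomial from 0 to 1 using ∫_0^1 c·x^n dx = c·1^(n+1)/(n+1):
  ∫_0^1 u(x)^2 dx = ∫_0^1 (4*x^4) dx. Term by term:
    ∫_0^1 4*x^4 dx = 4/5.
  ∫_0^1 u'(x)^2 dx = ∫_0^1 (16*x^2) dx. Term by term:
    ∫_0^1 16*x^2 dx = 16/3.
Adding: ||u||_{H^1}^2 = 4/5 + 16/3 = 92/15.


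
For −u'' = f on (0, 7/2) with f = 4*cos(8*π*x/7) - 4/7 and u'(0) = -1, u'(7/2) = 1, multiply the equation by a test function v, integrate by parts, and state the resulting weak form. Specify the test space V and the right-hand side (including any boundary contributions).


V = H^1(0, 7/2) (v unrestricted at boundary; u is determined up to an additive constant); weak form: ∫_0^7/2 u'v' dx = ∫_0^7/2 (4*cos(8*π*x/7) - 4/7) v dx + v(7/2) + v(0) for all v ∈ V.

Multiply both sides by a test function v and integrate from 0 to 7/2:
  ∫_0^7/2 −u''(x) v(x) dx = ∫_0^7/2 f(x) v(x) dx.
Integrate the LHS by parts once:
  ∫_0^7/2 −u'' v dx = −[u'(x) v(x)]_0^7/2 + ∫_0^7/2 u'(x) v'(x) dx.
Thus ∫_0^7/2 u'(x) v'(x) dx = ∫_0^7/2 f(x) v(x) dx + [u'(x) v(x)]_0^7/2.
Choose V so that boundary terms are either known or forced to vanish.
u has inhomogeneous Neumann u'(0) = -1, u'(7/2) = 1. [u' v]_0^7/2 = (1)·v(7/2) − (-1)·v(0) = v(7/2) + v(0). Take V = H^1(0, 7/2); boundary term becomes part of RHS.
Weak formulation: find u (satisfying any essential BC) such that ∫_0^7/2 u'(x) v'(x) dx = ∫_0^7/2 f v dx + v(7/2) + v(0) for all v ∈ V (Neumann data are natural BCs: they enter the RHS as boundary terms).
Substituting f(x) = 4*cos(8*π*x/7) - 4/7, the right-hand side is ∫_0^7/2 (4*cos(8*π*x/7) - 4/7) v dx + v(7/2) + v(0).
Compatibility check (pure Neumann): taking v ≡ 1 ∈ V gives 0 = ∫_0^7/2 f dx + (1) − (-1), i.e. ∫_0^7/2 f dx must equal u'(0) − u'(7/2) = -2. Indeed ∫_0^7/2 (4*cos(8*π*x/7) - 4/7) dx = -2, so the data are compatible. The solution is then unique only up to an additive constant (fix it e.g. by requiring ∫_0^7/2 u dx = 0).


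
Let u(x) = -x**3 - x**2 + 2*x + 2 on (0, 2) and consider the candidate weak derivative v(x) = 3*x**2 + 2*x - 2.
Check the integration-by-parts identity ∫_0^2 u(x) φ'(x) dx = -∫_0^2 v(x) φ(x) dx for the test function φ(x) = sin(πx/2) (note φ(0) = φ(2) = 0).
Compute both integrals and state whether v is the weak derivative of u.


LHS = -96/π^3 + 24/π, RHS = -24/π + 96/π^3. No, v is not the weak derivative of u.

u(x) = -x**3 - x**2 + 2*x + 2, classical derivative u'(x) = -3*x**2 - 2*x + 2.
φ(x) = sin(πx/2), so φ'(x) = π*cos(π*x/2)/2.
Note φ(0) = φ(2) = 0, so the boundary term u·φ vanishes.
LHS = ∫_0^2 u(x) φ'(x) dx = ∫_0^2 (-π*x^3*cos(π*x/2)/2 - π*x^2*cos(π*x/2)/2 + π*x*cos(π*x/2) + π*cos(π*x/2)) dx. Term by term:
  ∫_0^2 π*cos(π*x/2) dx = 0;  ∫_0^2 π*x*cos(π*x/2) dx = -8/π;  ∫_0^2 -π*x^2*cos(π*x/2)/2 dx = 8/π;
  ∫_0^2 -π*x^3*cos(π*x/2)/2 dx = -96/π^3 + 24/π.
Sum: 0 − 8/π + 8/π + -96/π^3 + 24/π = -96/π^3 + 24/π.
So LHS = -96/π^3 + 24/π.
∫_0^2 v(x) φ(x) dx = ∫_0^2 (3*x^2*sin(π*x/2) + 2*x*sin(π*x/2) - 2*sin(π*x/2)) dx. Term by term:
  ∫_0^2 -2*sin(π*x/2) dx = -8/π;  ∫_0^2 2*x*sin(π*x/2) dx = 8/π;  ∫_0^2 3*x^2*sin(π*x/2) dx = -96/π^3 + 24/π.
Sum: -8/π + 8/π + -96/π^3 + 24/π = -96/π^3 + 24/π.
So RHS = -∫_0^2 v(x) φ(x) dx = -24/π + 96/π^3.
LHS − RHS = -192/π^3 + 48/π ≠ 0, so the identity fails.
(For a valid weak derivative the identity must hold for EVERY test function, in particular this one. The failure shows v is NOT the weak derivative of u.)
Correct weak derivative would be u'(x) = -3*x**2 - 2*x + 2.


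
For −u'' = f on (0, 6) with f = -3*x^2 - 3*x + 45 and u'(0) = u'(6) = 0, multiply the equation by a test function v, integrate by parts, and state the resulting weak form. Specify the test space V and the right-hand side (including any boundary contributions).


V = H^1(0, 6) (no boundary constraint on v; u is determined up to an additive constant); weak form: ∫_0^6 u'v' dx = ∫_0^6 (-3*x^2 - 3*x + 45) v dx for all v ∈ V.

Multiply both sides by a test function v and integrate from 0 to 6:
  ∫_0^6 −u''(x) v(x) dx = ∫_0^6 f(x) v(x) dx.
Integrate the LHS by parts once:
  ∫_0^6 −u'' v dx = −[u'(x) v(x)]_0^6 + ∫_0^6 u'(x) v'(x) dx.
Thus ∫_0^6 u'(x) v'(x) dx = ∫_0^6 f(x) v(x) dx + [u'(x) v(x)]_0^6.
Choose V so that boundary terms are either known or forced to vanish.
u has homogeneous Neumann: u'(0) = u'(6) = 0. So [u' v]_0^6 = 0·v(6) − 0·v(0) = 0 for any v; take V = H^1(0, 6).
Weak formulation: find u (satisfying any essential BC) such that ∫_0^6 u'(x) v'(x) dx = ∫_0^6 f v dx for all v ∈ V (homogeneous Neumann, so boundary terms vanish).
Substituting f(x) = -3*x^2 - 3*x + 45, the right-hand side is ∫_0^6 (-3*x^2 - 3*x + 45) v dx.
Compatibility check (pure Neumann): taking v ≡ 1 ∈ V gives 0 = ∫_0^6 f dx + (0) − (0), i.e. ∫_0^6 f dx must equal u'(0) − u'(6) = 0. Indeed ∫_0^6 (-3*x^2 - 3*x + 45) dx = 0, so the data are compatible. The solution is then unique only up to an additive constant (fix it e.g. by requiring ∫_0^6 u dx = 0).


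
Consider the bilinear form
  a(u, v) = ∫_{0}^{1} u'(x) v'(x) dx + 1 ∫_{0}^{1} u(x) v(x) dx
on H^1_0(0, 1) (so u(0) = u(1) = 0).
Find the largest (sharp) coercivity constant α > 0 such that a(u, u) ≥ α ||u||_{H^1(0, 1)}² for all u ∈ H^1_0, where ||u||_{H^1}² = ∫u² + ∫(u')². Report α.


α = 1

Coercivity of a(·,·) on H^1_0(0, 1) means a(u, u) ≥ α ||u||_{H^1}² for every u ∈ H^1_0.
The interval has length L = 1, and Poincaré/coercivity depend only on L. Here a(u, u) = ∫(u')² + (1)·∫u².
Here c = 1 ≥ 1, so a(u,u) = ∫(u')² + c∫u² ≥ ∫(u')² + ∫u² = ||u||_{H^1}², i.e. α = 1 works. No larger α is possible: a(u,u) ≥ α||u||_{H^1}² means (1−α)∫(u')² ≥ (α−c)∫u², and for the modes u_n = sin(nπ(x−x₀)/L) (x₀ the left endpoint) one has ∫u_n²/∫(u_n')² = (L/(nπ))² → 0, so a(u_n,u_n)/||u_n||_{H^1}² → 1. Hence the optimal constant is α = 1.
Therefore α = 1.


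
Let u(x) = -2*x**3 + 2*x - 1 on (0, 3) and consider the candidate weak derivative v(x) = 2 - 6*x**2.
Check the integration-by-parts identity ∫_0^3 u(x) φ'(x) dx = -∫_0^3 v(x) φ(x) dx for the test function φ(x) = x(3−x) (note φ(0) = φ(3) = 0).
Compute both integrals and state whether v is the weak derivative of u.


LHS = 639/10, RHS = 639/10. Yes, v = u' weakly.

u(x) = -2*x**3 + 2*x - 1, classical derivative u'(x) = 2 - 6*x**2.
φ(x) = x(3−x), so φ'(x) = 3 - 2*x.
Note φ(0) = φ(3) = 0, so the boundary term u·φ vanishes.
LHS = ∫_0^3 u(x) φ'(x) dx = ∫_0^3 (4*x^4 - 6*x^3 - 4*x^2 + 8*x - 3) dx. Term by term:
  ∫_0^3 4*x^4 dx = 972/5;  ∫_0^3 -6*x^3 dx = -243/2;  ∫_0^3 -4*x^2 dx = -36;
  ∫_0^3 8*x dx = 36;  ∫_0^3 -3 dx = -9.
Sum: 972/5 − 243/2 − 36 + 36 − 9 = 639/10.
So LHS = 639/10.
∫_0^3 v(x) φ(x) dx = ∫_0^3 (6*x^4 - 18*x^3 - 2*x^2 + 6*x) dx. Term by term:
  ∫_0^3 6*x^4 dx = 1458/5;  ∫_0^3 -18*x^3 dx = -729/2;  ∫_0^3 -2*x^2 dx = -18;
  ∫_0^3 6*x dx = 27.
Sum: 1458/5 − 729/2 − 18 + 27 = -639/10.
So RHS = -∫_0^3 v(x) φ(x) dx = 639/10.
LHS = RHS, so the identity holds for this test φ.
Moreover u is smooth here and v(x) = u'(x) = 2 - 6*x**2 pointwise, so the identity holds for every test function. Hence v is the weak derivative of u.


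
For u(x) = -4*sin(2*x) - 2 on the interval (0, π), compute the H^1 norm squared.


||u||_{H^1(0,π)}^2 = 44*π

u'(x) = -8*cos(2*x).
Expand u² and (u')² and integrate term by term on (0, π), using: for integers n ≥ 1, ∫_0^π sin²(nx) dx = ∫_0^π cos²(nx) dx = π/2; for n ≠ n', ∫_0^π sin(nx)sin(n'x) dx = ∫_0^π cos(nx)cos(n'x) dx = 0; and by product-to-sum, ∫_0^π sin(nx)cos(n'x) dx = ½∫_0^π [sin((n+n')x) + sin((n−n')x)] dx, which is 0 when n+n' is even and 2n/(n²−n'²) when n+n' is odd (it need not vanish on (0, π)). For the constant mode: ∫_0^π 1 dx = π, ∫_0^π cos(nx) dx = 0, ∫_0^π sin(nx) dx = (1−(−1)^n)/n.
  u² squared terms: (-2)²·∫1 dx = 4·π = 4*π;  (-4)²·∫sin(2x)² dx = 16·π/2 = 8*π.
  u² cross terms: 2·(-2)·(-4)·∫1·sin(2x) dx = 16·(0) = 0.
  So ∫_0^π u² dx = 4*π + 8*π + 0 = 12*π.
  (u')² squared terms: (-8)²·∫cos(2x)² dx = 64·π/2 = 32*π.
  So ∫_0^π (u')² dx = 32*π.
||u||_{H^1}^2 = (12*π) + (32*π) = 44*π.


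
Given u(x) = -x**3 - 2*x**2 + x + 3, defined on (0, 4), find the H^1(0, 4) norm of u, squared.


||u||_{H^1}^2 = 863384/105

The H^1 norm (squared) on an interval (0, L) is
  ||u||_{H^1}^2 = ∫_0^L u(x)^2 dx + ∫_0^L u'(x)^2 dx.
Compute u'(x) = -3*x**2 - 4*x + 1.
Then u(x)^2 = x**6 + 4*x**5 + 2*x**4 - 10*x**3 - 11*x**2 + 6*x + 9 and u'(x)^2 = 9*x**4 + 24*x**3 + 10*x**2 - 8*x + 1.
Integrate each monomial from 0 to 4 using ∫_0^4 c·x^n dx = c·4^(n+1)/(n+1):
  ∫_0^4 u(x)^2 dx = ∫_0^4 (x^6 + 4*x^5 + 2*x^4 - 10*x^3 - 11*x^2 + 6*x + 9) dx. Term by term:
    ∫_0^4 x^6 dx = 16384/7;  ∫_0^4 4*x^5 dx = 8192/3;  ∫_0^4 2*x^4 dx = 2048/5;
    ∫_0^4 -10*x^3 dx = -640;  ∫_0^4 -11*x^2 dx = -704/3;  ∫_0^4 6*x dx = 48;
    ∫_0^4 9 dx = 36.
  Sum: 16384/7 + 8192/3 + 2048/5 − 640 − 704/3 + 48 + 36 = 164156/35.
  ∫_0^4 u'(x)^2 dx = ∫_0^4 (9*x^4 + 24*x^3 + 10*x^2 - 8*x + 1) dx. Term by term:
    ∫_0^4 9*x^4 dx = 9216/5;  ∫_0^4 24*x^3 dx = 1536;  ∫_0^4 10*x^2 dx = 640/3;
    ∫_0^4 -8*x dx = -64;  ∫_0^4 1 dx = 4.
  Sum: 9216/5 + 1536 + 640/3 − 64 + 4 = 52988/15.
Adding: ||u||_{H^1}^2 = 164156/35 + 52988/15 = 863384/105.


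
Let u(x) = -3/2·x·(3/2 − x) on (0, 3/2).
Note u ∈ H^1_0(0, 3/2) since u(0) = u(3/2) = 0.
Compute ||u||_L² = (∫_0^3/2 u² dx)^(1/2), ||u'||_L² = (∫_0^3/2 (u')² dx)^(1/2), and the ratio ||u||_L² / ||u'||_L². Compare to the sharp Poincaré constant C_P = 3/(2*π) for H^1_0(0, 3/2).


||u||_L² / ||u'||_L² = 3*sqrt(10)/20 < C_P = 3/(2*π).

u(x) = -3/2·x·(3/2 − x), so u'(x) = 3*x - 9/4.
u(x) = -3/2·x·(3/2 − x) vanishes at x = 0 and x = 3/2, so u ∈ H^1_0(0, 3/2). Differentiate via the product rule and integrate the resulting polynomials term by term.
  ∫_0^3/2 u² dx = ∫_0^3/2 (9*x^4/4 - 27*x^3/4 + 81*x^2/16) dx. Term by term:
    ∫_0^3/2 9*x^4/4 dx = 2187/640;  ∫_0^3/2 -27*x^3/4 dx = -2187/256;  ∫_0^3/2 81*x^2/16 dx = 729/128.
  Sum: 2187/640 − 2187/256 + 729/128 = 729/1280.
  ∫_0^3/2 (u')² dx = ∫_0^3/2 (9*x^2 - 27*x/2 + 81/16) dx. Term by term:
    ∫_0^3/2 9*x^2 dx = 81/8;  ∫_0^3/2 -27*x/2 dx = -243/16;  ∫_0^3/2 81/16 dx = 243/32.
  Sum: 81/8 − 243/16 + 243/32 = 81/32.
∫_0^3/2 u² dx = 729/1280, so ||u||_L² = 27*sqrt(5)/80.
∫_0^3/2 (u')² dx = 81/32, so ||u'||_L² = 9*sqrt(2)/8.
Ratio ||u||_L² / ||u'||_L² = 3*sqrt(10)/20.
Sharp Poincaré constant on H^1_0(0, 3/2) is C_P = L/π = 3/(2*π), achieved by sin(2*π/3·x).
A polynomial bump cannot attain the sharp Poincaré constant (only the first sine eigenfunction does), so the ratio is strictly less than C_P, consistent with ||u||_L² ≤ C_P ||u'||_L².


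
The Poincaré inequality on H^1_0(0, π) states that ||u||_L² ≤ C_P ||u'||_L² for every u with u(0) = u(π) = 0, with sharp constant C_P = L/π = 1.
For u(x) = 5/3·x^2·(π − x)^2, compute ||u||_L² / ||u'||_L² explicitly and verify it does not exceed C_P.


||u||_L² / ||u'||_L² = sqrt(3)*π/6 < C_P = 1.

u(x) = 5/3·x^2·(π − x)^2, so u'(x) = 10*x*(x - π)*(2*x - π)/3.
u(x) = 5/3·x^2·(π − x)^2 vanishes at x = 0 and x = π, so u ∈ H^1_0(0, π). Differentiate via the product rule and integrate the resulting polynomials term by term.
  ∫_0^π u² dx = ∫_0^π (25*x^8/9 - 100*π*x^7/9 + 50*π^2*x^6/3 - 100*π^3*x^5/9 + 25*π^4*x^4/9) dx. Term by term:
    ∫_0^π 25*x^8/9 dx = 25*π^9/81;  ∫_0^π -100*π*x^7/9 dx = -25*π^9/18;  ∫_0^π 50*π^2*x^6/3 dx = 50*π^9/21;
    ∫_0^π -100*π^3*x^5/9 dx = -50*π^9/27;  ∫_0^π 25*π^4*x^4/9 dx = 5*π^9/9.
  Sum: 25*π^9/81 − 25*π^9/18 + 50*π^9/21 − 50*π^9/27 + 5*π^9/9 = 5*π^9/1134.
  ∫_0^π (u')² dx = ∫_0^π (400*x^6/9 - 400*π*x^5/3 + 1300*π^2*x^4/9 - 200*π^3*x^3/3 + 100*π^4*x^2/9) dx. Term by term:
    ∫_0^π 400*x^6/9 dx = 400*π^7/63;  ∫_0^π -400*π*x^5/3 dx = -200*π^7/9;  ∫_0^π 1300*π^2*x^4/9 dx = 260*π^7/9;
    ∫_0^π -200*π^3*x^3/3 dx = -50*π^7/3;  ∫_0^π 100*π^4*x^2/9 dx = 100*π^7/27.
  Sum: 400*π^7/63 − 200*π^7/9 + 260*π^7/9 − 50*π^7/3 + 100*π^7/27 = 10*π^7/189.
∫_0^π u² dx = 5*π^9/1134, so ||u||_L² = sqrt(70)*π^(9/2)/126.
∫_0^π (u')² dx = 10*π^7/189, so ||u'||_L² = sqrt(210)*π^(7/2)/63.
Ratio ||u||_L² / ||u'||_L² = sqrt(3)*π/6.
Sharp Poincaré constant on H^1_0(0, π) is C_P = L/π = 1, achieved by sin(x).
A polynomial bump cannot attain the sharp Poincaré constant (only the first sine eigenfunction does), so the ratio is strictly less than C_P, consistent with ||u||_L² ≤ C_P ||u'||_L².


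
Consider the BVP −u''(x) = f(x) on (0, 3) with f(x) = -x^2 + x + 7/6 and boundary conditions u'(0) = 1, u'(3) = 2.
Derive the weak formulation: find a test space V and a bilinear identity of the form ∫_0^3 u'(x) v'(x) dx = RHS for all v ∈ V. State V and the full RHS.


V = H^1(0, 3) (v unrestricted at boundary; u is determined up to an additive constant); weak form: ∫_0^3 u'v' dx = ∫_0^3 (-x^2 + x + 7/6) v dx + 2·v(3) − v(0) for all v ∈ V.

Multiply both sides by a test function v and integrate from 0 to 3:
  ∫_0^3 −u''(x) v(x) dx = ∫_0^3 f(x) v(x) dx.
Integrate the LHS by parts once:
  ∫_0^3 −u'' v dx = −[u'(x) v(x)]_0^3 + ∫_0^3 u'(x) v'(x) dx.
Thus ∫_0^3 u'(x) v'(x) dx = ∫_0^3 f(x) v(x) dx + [u'(x) v(x)]_0^3.
Choose V so that boundary terms are either known or forced to vanish.
u has inhomogeneous Neumann u'(0) = 1, u'(3) = 2. [u' v]_0^3 = (2)·v(3) − (1)·v(0) = 2·v(3) − v(0). Take V = H^1(0, 3); boundary term becomes part of RHS.
Weak formulation: find u (satisfying any essential BC) such that ∫_0^3 u'(x) v'(x) dx = ∫_0^3 f v dx + 2·v(3) − v(0) for all v ∈ V (Neumann data are natural BCs: they enter the RHS as boundary terms).
Substituting f(x) = -x^2 + x + 7/6, the right-hand side is ∫_0^3 (-x^2 + x + 7/6) v dx + 2·v(3) − v(0).
Compatibility check (pure Neumann): taking v ≡ 1 ∈ V gives 0 = ∫_0^3 f dx + (2) − (1), i.e. ∫_0^3 f dx must equal u'(0) − u'(3) = -1. Indeed ∫_0^3 (-x^2 + x + 7/6) dx = -1, so the data are compatible. The solution is then unique only up to an additive constant (fix it e.g. by requiring ∫_0^3 u dx = 0).


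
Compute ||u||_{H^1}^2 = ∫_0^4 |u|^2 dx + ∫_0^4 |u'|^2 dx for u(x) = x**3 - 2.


||u||_{H^1}^2 = 138032/35

The H^1 norm (squared) on an interval (0, L) is
  ||u||_{H^1}^2 = ∫_0^L u(x)^2 dx + ∫_0^L u'(x)^2 dx.
Compute u'(x) = 3*x**2.
Then u(x)^2 = x**6 - 4*x**3 + 4 and u'(x)^2 = 9*x**4.
Integrate each monomial from 0 to 4 using ∫_0^4 c·x^n dx = c·4^(n+1)/(n+1):
  ∫_0^4 u(x)^2 dx = ∫_0^4 (x^6 - 4*x^3 + 4) dx. Term by term:
    ∫_0^4 x^6 dx = 16384/7;  ∫_0^4 -4*x^3 dx = -256;  ∫_0^4 4 dx = 16.
  Sum: 16384/7 − 256 + 16 = 14704/7.
  ∫_0^4 u'(x)^2 dx = ∫_0^4 (9*x^4) dx. Term by term:
    ∫_0^4 9*x^4 dx = 9216/5.
Adding: ||u||_{H^1}^2 = 14704/7 + 9216/5 = 138032/35.


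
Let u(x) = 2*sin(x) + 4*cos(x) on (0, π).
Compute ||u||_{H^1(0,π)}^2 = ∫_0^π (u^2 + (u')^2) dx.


||u||_{H^1(0,π)}^2 = 20*π

u'(x) = -4*sin(x) + 2*cos(x).
Expand u² and (u')² and integrate term by term on (0, π), using: for integers n ≥ 1, ∫_0^π sin²(nx) dx = ∫_0^π cos²(nx) dx = π/2; for n ≠ n', ∫_0^π sin(nx)sin(n'x) dx = ∫_0^π cos(nx)cos(n'x) dx = 0; and by product-to-sum, ∫_0^π sin(nx)cos(n'x) dx = ½∫_0^π [sin((n+n')x) + sin((n−n')x)] dx, which is 0 when n+n' is even and 2n/(n²−n'²) when n+n' is odd (it need not vanish on (0, π)).
  u² squared terms: (2)²·∫sin(x)² dx = 4·π/2 = 2*π;  (4)²·∫cos(x)² dx = 16·π/2 = 8*π.
  u² cross terms: 2·(2)·(4)·∫sin(x)·cos(x) dx = 16·(0) = 0.
  So ∫_0^π u² dx = 2*π + 8*π + 0 = 10*π.
  (u')² squared terms: (-4)²·∫sin(x)² dx = 16·π/2 = 8*π;  (2)²·∫cos(x)² dx = 4·π/2 = 2*π.
  (u')² cross terms: 2·(-4)·(2)·∫sin(x)·cos(x) dx = -16·(0) = 0.
  So ∫_0^π (u')² dx = 8*π + 2*π + 0 = 10*π.
||u||_{H^1}^2 = (10*π) + (10*π) = 20*π.


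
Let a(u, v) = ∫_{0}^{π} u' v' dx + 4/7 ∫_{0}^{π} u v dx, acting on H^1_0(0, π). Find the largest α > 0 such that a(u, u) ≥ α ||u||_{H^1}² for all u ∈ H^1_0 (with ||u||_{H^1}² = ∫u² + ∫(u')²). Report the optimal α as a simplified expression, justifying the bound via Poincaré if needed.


α = 11/14

Coercivity of a(·,·) on H^1_0(0, π) means a(u, u) ≥ α ||u||_{H^1}² for every u ∈ H^1_0.
The interval has length L = π, and Poincaré/coercivity depend only on L. Here a(u, u) = ∫(u')² + (4/7)·∫u².
Here 0 < c = 4/7 < 1. The condition a(u,u) ≥ α||u||_{H^1}² reads (1−α)∫(u')² ≥ (α−c)∫u². Any admissible α is ≤ 1 (rapidly oscillating u have ∫u²/∫(u')² → 0), and α = 1 would force 0 ≥ (1−c)∫u², impossible since c < 1; so 1−α > 0. By the sharp Poincaré inequality on H^1_0 of an interval of length L, ∫(u')² ≥ (π/L)²∫u² with equality for the first sine mode sin(π(x−x₀)/L) (x₀ the left endpoint), so the inequality holds for all u iff (1−α)(π/L)² ≥ α − c, i.e. α ≤ ((π/L)² + c)/((π/L)² + 1) = (1 + c(L/π)²)/(1 + (L/π)²). With (π/L)² = 1 and c = 4/7, the largest admissible constant is α = ((π/L)² + c)/((π/L)² + 1).
Simplifying, α = 11/14.


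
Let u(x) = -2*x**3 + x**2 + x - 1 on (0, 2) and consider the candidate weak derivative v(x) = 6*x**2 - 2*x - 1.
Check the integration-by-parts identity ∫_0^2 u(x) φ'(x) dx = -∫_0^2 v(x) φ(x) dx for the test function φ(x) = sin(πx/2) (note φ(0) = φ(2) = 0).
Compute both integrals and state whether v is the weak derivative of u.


LHS = -192/π^3 + 36/π, RHS = -36/π + 192/π^3. No, v is not the weak derivative of u.

u(x) = -2*x**3 + x**2 + x - 1, classical derivative u'(x) = -6*x**2 + 2*x + 1.
φ(x) = sin(πx/2), so φ'(x) = π*cos(π*x/2)/2.
Note φ(0) = φ(2) = 0, so the boundary term u·φ vanishes.
LHS = ∫_0^2 u(x) φ'(x) dx = ∫_0^2 (-π*x^3*cos(π*x/2) + π*x^2*cos(π*x/2)/2 + π*x*cos(π*x/2)/2 - π*cos(π*x/2)/2) dx. Term by term:
  ∫_0^2 -π*cos(π*x/2)/2 dx = 0;  ∫_0^2 π*x*cos(π*x/2)/2 dx = -4/π;  ∫_0^2 π*x^2*cos(π*x/2)/2 dx = -8/π;
  ∫_0^2 -π*x^3*cos(π*x/2) dx = -192/π^3 + 48/π.
Sum: 0 − 4/π − 8/π + -192/π^3 + 48/π = -192/π^3 + 36/π.
So LHS = -192/π^3 + 36/π.
∫_0^2 v(x) φ(x) dx = ∫_0^2 (6*x^2*sin(π*x/2) - 2*x*sin(π*x/2) - sin(π*x/2)) dx. Term by term:
  ∫_0^2 -sin(π*x/2) dx = -4/π;  ∫_0^2 -2*x*sin(π*x/2) dx = -8/π;  ∫_0^2 6*x^2*sin(π*x/2) dx = -192/π^3 + 48/π.
Sum: -4/π − 8/π + -192/π^3 + 48/π = -192/π^3 + 36/π.
So RHS = -∫_0^2 v(x) φ(x) dx = -36/π + 192/π^3.
LHS − RHS = -384/π^3 + 72/π ≠ 0, so the identity fails.
(For a valid weak derivative the identity must hold for EVERY test function, in particular this one. The failure shows v is NOT the weak derivative of u.)
Correct weak derivative would be u'(x) = -6*x**2 + 2*x + 1.


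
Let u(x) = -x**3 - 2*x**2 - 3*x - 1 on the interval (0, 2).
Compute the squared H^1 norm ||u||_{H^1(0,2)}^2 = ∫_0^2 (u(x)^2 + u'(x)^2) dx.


||u||_{H^1}^2 = 18896/35

The H^1 norm (squared) on an interval (0, L) is
  ||u||_{H^1}^2 = ∫_0^L u(x)^2 dx + ∫_0^L u'(x)^2 dx.
Compute u'(x) = -3*x**2 - 4*x - 3.
Then u(x)^2 = x**6 + 4*x**5 + 10*x**4 + 14*x**3 + 13*x**2 + 6*x + 1 and u'(x)^2 = 9*x**4 + 24*x**3 + 34*x**2 + 24*x + 9.
Integrate each monomial from 0 to 2 using ∫_0^2 c·x^n dx = c·2^(n+1)/(n+1):
  ∫_0^2 u(x)^2 dx = ∫_0^2 (x^6 + 4*x^5 + 10*x^4 + 14*x^3 + 13*x^2 + 6*x + 1) dx. Term by term:
    ∫_0^2 x^6 dx = 128/7;  ∫_0^2 4*x^5 dx = 128/3;  ∫_0^2 10*x^4 dx = 64;
    ∫_0^2 14*x^3 dx = 56;  ∫_0^2 13*x^2 dx = 104/3;  ∫_0^2 6*x dx = 12;
    ∫_0^2 1 dx = 2.
  Sum: 128/7 + 128/3 + 64 + 56 + 104/3 + 12 + 2 = 4822/21.
  ∫_0^2 u'(x)^2 dx = ∫_0^2 (9*x^4 + 24*x^3 + 34*x^2 + 24*x + 9) dx. Term by term:
    ∫_0^2 9*x^4 dx = 288/5;  ∫_0^2 24*x^3 dx = 96;  ∫_0^2 34*x^2 dx = 272/3;
    ∫_0^2 24*x dx = 48;  ∫_0^2 9 dx = 18.
  Sum: 288/5 + 96 + 272/3 + 48 + 18 = 4654/15.
Adding: ||u||_{H^1}^2 = 4822/21 + 4654/15 = 18896/35.


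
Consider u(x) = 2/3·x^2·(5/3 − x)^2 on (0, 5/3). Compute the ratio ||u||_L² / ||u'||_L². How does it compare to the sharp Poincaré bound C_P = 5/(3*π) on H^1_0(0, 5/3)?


||u||_L² / ||u'||_L² = 5*sqrt(3)/18 < C_P = 5/(3*π).

u(x) = 2/3·x^2·(5/3 − x)^2, so u'(x) = 4*x*(3*x - 5)*(6*x - 5)/27.
u(x) = 2/3·x^2·(5/3 − x)^2 vanishes at x = 0 and x = 5/3, so u ∈ H^1_0(0, 5/3). Differentiate via the product rule and integrate the resulting polynomials term by term.
  ∫_0^5/3 u² dx = ∫_0^5/3 (4*x^8/9 - 80*x^7/27 + 200*x^6/27 - 2000*x^5/243 + 2500*x^4/729) dx. Term by term:
    ∫_0^5/3 4*x^8/9 dx = 7812500/1594323;  ∫_0^5/3 -80*x^7/27 dx = -3906250/177147;  ∫_0^5/3 200*x^6/27 dx = 15625000/413343;
    ∫_0^5/3 -2000*x^5/243 dx = -15625000/531441;  ∫_0^5/3 2500*x^4/729 dx = 1562500/177147.
  Sum: 7812500/1594323 − 3906250/177147 + 15625000/413343 − 15625000/531441 + 1562500/177147 = 781250/11160261.
  ∫_0^5/3 (u')² dx = ∫_0^5/3 (64*x^6/9 - 320*x^5/9 + 5200*x^4/81 - 4000*x^3/81 + 10000*x^2/729) dx. Term by term:
    ∫_0^5/3 64*x^6/9 dx = 5000000/137781;  ∫_0^5/3 -320*x^5/9 dx = -2500000/19683;  ∫_0^5/3 5200*x^4/81 dx = 3250000/19683;
    ∫_0^5/3 -4000*x^3/81 dx = -625000/6561;  ∫_0^5/3 10000*x^2/729 dx = 1250000/59049.
  Sum: 5000000/137781 − 2500000/19683 + 3250000/19683 − 625000/6561 + 1250000/59049 = 125000/413343.
∫_0^5/3 u² dx = 781250/11160261, so ||u||_L² = 625*sqrt(42)/15309.
∫_0^5/3 (u')² dx = 125000/413343, so ||u'||_L² = 250*sqrt(14)/1701.
Ratio ||u||_L² / ||u'||_L² = 5*sqrt(3)/18.
Sharp Poincaré constant on H^1_0(0, 5/3) is C_P = L/π = 5/(3*π), achieved by sin(3*π/5·x).
A polynomial bump cannot attain the sharp Poincaré constant (only the first sine eigenfunction does), so the ratio is strictly less than C_P, consistent with ||u||_L² ≤ C_P ||u'||_L².


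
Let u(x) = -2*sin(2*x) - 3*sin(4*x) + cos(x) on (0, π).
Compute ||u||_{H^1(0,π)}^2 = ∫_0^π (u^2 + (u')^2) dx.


||u||_{H^1(0,π)}^2 = -256/15 + 175*π/2

u'(x) = -sin(x) - 4*cos(2*x) - 12*cos(4*x).
Expand u² and (u')² and integrate term by term on (0, π), using: for integers n ≥ 1, ∫_0^π sin²(nx) dx = ∫_0^π cos²(nx) dx = π/2; for n ≠ n', ∫_0^π sin(nx)sin(n'x) dx = ∫_0^π cos(nx)cos(n'x) dx = 0; and by product-to-sum, ∫_0^π sin(nx)cos(n'x) dx = ½∫_0^π [sin((n+n')x) + sin((n−n')x)] dx, which is 0 when n+n' is even and 2n/(n²−n'²) when n+n' is odd (it need not vanish on (0, π)).
  u² squared terms: (-3)²·∫sin(4x)² dx = 9·π/2 = 9*π/2;  (-2)²·∫sin(2x)² dx = 4·π/2 = 2*π;  (1)²·∫cos(x)² dx = 1·π/2 = π/2.
  u² cross terms: 2·(-3)·(-2)·∫sin(4x)·sin(2x) dx = 12·(0) = 0;  2·(-3)·(1)·∫sin(4x)·cos(x) dx = -6·(8/15) = -16/5;  2·(-2)·(1)·∫sin(2x)·cos(x) dx = -4·(4/3) = -16/3.
  So ∫_0^π u² dx = 9*π/2 + 2*π + π/2 + 0 − 16/5 − 16/3 = -128/15 + 7*π.
  (u')² squared terms: (-1)²·∫sin(x)² dx = 1·π/2 = π/2;  (-12)²·∫cos(4x)² dx = 144·π/2 = 72*π;  (-4)²·∫cos(2x)² dx = 16·π/2 = 8*π.
  (u')² cross terms: 2·(-1)·(-12)·∫sin(x)·cos(4x) dx = 24·(-2/15) = -16/5;  2·(-1)·(-4)·∫sin(x)·cos(2x) dx = 8·(-2/3) = -16/3;  2·(-12)·(-4)·∫cos(4x)·cos(2x) dx = 96·(0) = 0.
  So ∫_0^π (u')² dx = π/2 + 72*π + 8*π − 16/5 − 16/3 + 0 = -128/15 + 161*π/2.
||u||_{H^1}^2 = (-128/15 + 7*π) + (-128/15 + 161*π/2) = -256/15 + 175*π/2.


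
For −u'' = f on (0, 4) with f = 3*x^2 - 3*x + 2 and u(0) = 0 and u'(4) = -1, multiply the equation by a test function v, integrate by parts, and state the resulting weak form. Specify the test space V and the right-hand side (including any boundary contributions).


V = {v ∈ H^1(0, 4) : v(0) = 0} (test functions vanish at x = 0 where u is specified); weak form: ∫_0^4 u'v' dx = ∫_0^4 (3*x^2 - 3*x + 2) v dx − v(4) for all v ∈ V.

Multiply both sides by a test function v and integrate from 0 to 4:
  ∫_0^4 −u''(x) v(x) dx = ∫_0^4 f(x) v(x) dx.
Integrate the LHS by parts once:
  ∫_0^4 −u'' v dx = −[u'(x) v(x)]_0^4 + ∫_0^4 u'(x) v'(x) dx.
Thus ∫_0^4 u'(x) v'(x) dx = ∫_0^4 f(x) v(x) dx + [u'(x) v(x)]_0^4.
Choose V so that boundary terms are either known or forced to vanish.
Mixed BC: u(0) = 0 (Dirichlet) and u'(4) = -1 (Neumann). Define V = {v ∈ H^1(0, 4) : v(0) = 0}. Then [u' v]_0^4 = u'(4)·v(4) − u'(0)·0 = − v(4).
Weak formulation: find u (satisfying any essential BC) such that ∫_0^4 u'(x) v'(x) dx = ∫_0^4 f v dx − v(4) for all v ∈ V (Dirichlet at 0 absorbed into V; Neumann datum at x = 4 contributes the boundary term).
Substituting f(x) = 3*x^2 - 3*x + 2, the right-hand side is ∫_0^4 (3*x^2 - 3*x + 2) v dx − v(4).


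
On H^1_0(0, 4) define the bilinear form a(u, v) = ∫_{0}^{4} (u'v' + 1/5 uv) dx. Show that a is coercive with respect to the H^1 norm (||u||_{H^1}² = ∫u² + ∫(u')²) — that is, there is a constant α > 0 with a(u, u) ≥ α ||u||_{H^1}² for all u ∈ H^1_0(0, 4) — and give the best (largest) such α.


α = (16/5 + π^2)/(π^2 + 16)

Coercivity of a(·,·) on H^1_0(0, 4) means a(u, u) ≥ α ||u||_{H^1}² for every u ∈ H^1_0.
The interval has length L = 4, and Poincaré/coercivity depend only on L. Here a(u, u) = ∫(u')² + (1/5)·∫u².
Here 0 < c = 1/5 < 1. The condition a(u,u) ≥ α||u||_{H^1}² reads (1−α)∫(u')² ≥ (α−c)∫u². Any admissible α is ≤ 1 (rapidly oscillating u have ∫u²/∫(u')² → 0), and α = 1 would force 0 ≥ (1−c)∫u², impossible since c < 1; so 1−α > 0. By the sharp Poincaré inequality on H^1_0 of an interval of length L, ∫(u')² ≥ (π/L)²∫u² with equality for the first sine mode sin(π(x−x₀)/L) (x₀ the left endpoint), so the inequality holds for all u iff (1−α)(π/L)² ≥ α − c, i.e. α ≤ ((π/L)² + c)/((π/L)² + 1) = (1 + c(L/π)²)/(1 + (L/π)²). With (π/L)² = π^2/16 and c = 1/5, the largest admissible constant is α = ((π/L)² + c)/((π/L)² + 1).
Simplifying, α = (16/5 + π^2)/(π^2 + 16).


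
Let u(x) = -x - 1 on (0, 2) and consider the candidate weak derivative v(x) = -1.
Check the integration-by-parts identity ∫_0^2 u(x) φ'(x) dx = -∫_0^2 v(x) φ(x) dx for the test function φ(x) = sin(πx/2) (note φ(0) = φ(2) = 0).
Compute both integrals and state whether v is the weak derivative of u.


LHS = 4/π, RHS = 4/π. Yes, v = u' weakly.

u(x) = -x - 1, classical derivative u'(x) = -1.
φ(x) = sin(πx/2), so φ'(x) = π*cos(π*x/2)/2.
Note φ(0) = φ(2) = 0, so the boundary term u·φ vanishes.
LHS = ∫_0^2 u(x) φ'(x) dx = ∫_0^2 (-π*x*cos(π*x/2)/2 - π*cos(π*x/2)/2) dx. Term by term:
  ∫_0^2 -π*cos(π*x/2)/2 dx = 0;  ∫_0^2 -π*x*cos(π*x/2)/2 dx = 4/π.
Sum: 0 + 4/π = 4/π.
So LHS = 4/π.
∫_0^2 v(x) φ(x) dx = ∫_0^2 (-sin(π*x/2)) dx. Term by term:
  ∫_0^2 -sin(π*x/2) dx = -4/π.
So RHS = -∫_0^2 v(x) φ(x) dx = 4/π.
LHS = RHS, so the identity holds for this test φ.
Moreover u is smooth here and v(x) = u'(x) = -1 pointwise, so the identity holds for every test function. Hence v is the weak derivative of u.
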